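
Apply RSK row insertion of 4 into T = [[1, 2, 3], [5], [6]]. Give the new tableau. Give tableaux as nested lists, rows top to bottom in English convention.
4 is larger than every entry of row 1, so it is appended to row 1. The new tableau is [[1, 2, 3, 4], [5], [6]].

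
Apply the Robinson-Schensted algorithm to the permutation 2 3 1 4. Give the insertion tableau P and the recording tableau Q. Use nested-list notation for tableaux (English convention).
P = [[1, 3, 4], [2]], Q = [[1, 2, 4], [3]]

Insert each entry of the permutation into P by Schensted row insertion, recording in Q the position of each new cell.

Insert 2: appended to row 1. P = [[2]].
Insert 3: appended to row 1. P = [[2, 3]].
Insert 1: 1 bumps 2 from row 1; 2 starts row 2. P = [[1, 3], [2]].
Insert 4: appended to row 1. P = [[1, 3, 4], [2]].

So P = [[1, 3, 4], [2]], Q = [[1, 2, 4], [3]].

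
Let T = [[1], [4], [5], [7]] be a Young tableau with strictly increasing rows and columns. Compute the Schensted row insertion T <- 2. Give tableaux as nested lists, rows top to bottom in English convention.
2 is larger than every entry of row 1, so it is appended to row 1. The new tableau is [[1, 2], [4], [5], [7]].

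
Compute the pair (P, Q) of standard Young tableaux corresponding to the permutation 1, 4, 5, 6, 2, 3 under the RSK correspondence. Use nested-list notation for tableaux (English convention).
P = [[1, 2, 3, 6], [4, 5]], Q = [[1, 2, 3, 4], [5, 6]]

Insert each entry of the permutation into P by Schensted row insertion, recording in Q the position of each new cell.

Insert 1: appended to row 1. P = [[1]], Q = [[1]].
Insert 4: appended to row 1. P = [[1, 4]], Q = [[1, 2]].
Insert 5: appended to row 1. P = [[1, 4, 5]], Q = [[1, 2, 3]].
Insert 6: appended to row 1. P = [[1, 4, 5, 6]], Q = [[1, 2, 3, 4]].
Insert 2: 2 bumps 4 from row 1; 4 starts row 2. P = [[1, 2, 5, 6], [4]], Q = [[1, 2, 3, 4], [5]].
Insert 3: 3 bumps 5 from row 1; 5 appends to row 2. P = [[1, 2, 3, 6], [4, 5]], Q = [[1, 2, 3, 4], [5, 6]].

So P = [[1, 2, 3, 6], [4, 5]], Q = [[1, 2, 3, 4], [5, 6]].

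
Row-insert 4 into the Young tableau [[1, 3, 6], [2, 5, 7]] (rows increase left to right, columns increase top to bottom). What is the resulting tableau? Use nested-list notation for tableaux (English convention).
[[1, 3, 4], [2, 5, 6], [7]]

In row 1, 4 replaces 6 (the leftmost entry greater than 4); 6 is bumped to row 2. In row 2, 6 replaces 7 (the leftmost entry greater than 6); 7 is bumped to row 3. 7 starts a new row 3. The new tableau is [[1, 3, 4], [2, 5, 6], [7]].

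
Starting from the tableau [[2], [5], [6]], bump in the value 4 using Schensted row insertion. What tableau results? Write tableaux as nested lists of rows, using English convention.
[[2, 4], [5], [6]]

4 is larger than every entry of row 1, so it is appended to row 1. The new tableau is [[2, 4], [5], [6]].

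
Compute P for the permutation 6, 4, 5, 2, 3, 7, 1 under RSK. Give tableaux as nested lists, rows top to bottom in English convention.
Insert 6: appended to row 1. P = [[6]].
Insert 4: 4 bumps 6 from row 1; 6 starts row 2. P = [[4], [6]].
Insert 5: appended to row 1. P = [[4, 5], [6]].
Insert 2: 2 bumps 4 from row 1; 4 bumps 6 from row 2; 6 starts row 3. P = [[2, 5], [4], [6]].
Insert 3: 3 bumps 5 from row 1; 5 appends to row 2. P = [[2, 3], [4, 5], [6]].
Insert 7: appended to row 1. P = [[2, 3, 7], [4, 5], [6]].
Insert 1: 1 bumps 2 from row 1; 2 bumps 4 from row 2; 4 bumps 6 from row 3; 6 starts row 4. P = [[1, 3, 7], [2, 5], [4], [6]].

So P = [[1, 3, 7], [2, 5], [4], [6]].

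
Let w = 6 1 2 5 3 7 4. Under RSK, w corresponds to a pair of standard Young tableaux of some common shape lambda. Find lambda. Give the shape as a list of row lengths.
RSK row insertion gives P = [[1, 2, 3, 4], [5, 7], [6]], which has shape [4, 2, 1].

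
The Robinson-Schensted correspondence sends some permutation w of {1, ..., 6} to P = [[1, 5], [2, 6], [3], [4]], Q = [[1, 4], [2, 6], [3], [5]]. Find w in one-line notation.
Reverse the RSK construction: for i from n down to 1, find the cell of Q containing i, remove the entry at that cell from P, and reverse-bump it up through P; the value ejected from row 1 is w(i).

Step i=6: Q has 6 at row 2, column 2; remove 6 from row 2 of P and reverse-bump: 6 enters row 1 and ejects 5. So w(6) = 5. P is now [[1, 6], [2], [3], [4]].
Step i=5: Q has 5 at row 4, column 1; remove 4 from row 4 of P and reverse-bump: 4 enters row 3 and ejects 3; 3 enters row 2 and ejects 2; 2 enters row 1 and ejects 1. So w(5) = 1. P is now [[2, 6], [3], [4]].
Step i=4: Q has 4 at row 1, column 2; remove that cell from P, ejecting 6. So w(4) = 6. P is now [[2], [3], [4]].
Step i=3: Q has 3 at row 3, column 1; remove 4 from row 3 of P and reverse-bump: 4 enters row 2 and ejects 3; 3 enters row 1 and ejects 2. So w(3) = 2. P is now [[3], [4]].
Step i=2: Q has 2 at row 2, column 1; remove 4 from row 2 of P and reverse-bump: 4 enters row 1 and ejects 3. So w(2) = 3. P is now [[4]].
Step i=1: Q has 1 at row 1, column 1; remove that cell from P, ejecting 4. So w(1) = 4. P is now [].

So w = 4 3 2 6 1 5.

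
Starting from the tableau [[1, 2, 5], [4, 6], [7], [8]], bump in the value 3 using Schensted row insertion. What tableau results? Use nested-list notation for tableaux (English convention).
In row 1, 3 replaces 5 (the leftmost entry greater than 3); 5 is bumped to row 2. In row 2, 5 replaces 6 (the leftmost entry greater than 5); 6 is bumped to row 3. In row 3, 6 replaces 7 (the leftmost entry greater than 6); 7 is bumped to row 4. In row 4, 7 replaces 8 (the leftmost entry greater than 7); 8 is bumped to row 5. 8 starts a new row 5. The new tableau is [[1, 2, 3], [4, 5], [6], [7], [8]].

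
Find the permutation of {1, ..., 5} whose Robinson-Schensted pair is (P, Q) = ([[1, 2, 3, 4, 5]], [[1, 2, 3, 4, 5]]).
1 2 3 4 5

Reverse the RSK construction: for i from n down to 1, find the cell of Q containing i, remove the entry at that cell from P, and reverse-bump it up through P; the value ejected from row 1 is w(i).

Step i=5: Q has 5 at row 1, column 5; remove that cell from P, ejecting 5. So w(5) = 5. P is now [[1, 2, 3, 4]].
Step i=4: Q has 4 at row 1, column 4; remove that cell from P, ejecting 4. So w(4) = 4. P is now [[1, 2, 3]].
Step i=3: Q has 3 at row 1, column 3; remove that cell from P, ejecting 3. So w(3) = 3. P is now [[1, 2]].
Step i=2: Q has 2 at row 1, column 2; remove that cell from P, ejecting 2. So w(2) = 2. P is now [[1]].
Step i=1: Q has 1 at row 1, column 1; remove that cell from P, ejecting 1. So w(1) = 1. P is now [].

So w = 1 2 3 4 5.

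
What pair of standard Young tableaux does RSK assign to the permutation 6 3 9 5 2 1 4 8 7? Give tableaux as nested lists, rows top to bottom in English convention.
Insert each entry of the permutation into P by Schensted row insertion, recording in Q the position of each new cell.

Insert 6: appended to row 1. P = [[6]].
Insert 3: 3 bumps 6 from row 1; 6 starts row 2. P = [[3], [6]].
Insert 9: appended to row 1. P = [[3, 9], [6]].
Insert 5: 5 bumps 9 from row 1; 9 appends to row 2. P = [[3, 5], [6, 9]].
Insert 2: 2 bumps 3 from row 1; 3 bumps 6 from row 2; 6 starts row 3. P = [[2, 5], [3, 9], [6]].
Insert 1: 1 bumps 2 from row 1; 2 bumps 3 from row 2; 3 bumps 6 from row 3; 6 starts row 4. P = [[1, 5], [2, 9], [3], [6]].
Insert 4: 4 bumps 5 from row 1; 5 bumps 9 from row 2; 9 appends to row 3. P = [[1, 4], [2, 5], [3, 9], [6]].
Insert 8: appended to row 1. P = [[1, 4, 8], [2, 5], [3, 9], [6]].
Insert 7: 7 bumps 8 from row 1; 8 appends to row 2. P = [[1, 4, 7], [2, 5, 8], [3, 9], [6]].

So P = [[1, 4, 7], [2, 5, 8], [3, 9], [6]], Q = [[1, 3, 8], [2, 4, 9], [5, 7], [6]].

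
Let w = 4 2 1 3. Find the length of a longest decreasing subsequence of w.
3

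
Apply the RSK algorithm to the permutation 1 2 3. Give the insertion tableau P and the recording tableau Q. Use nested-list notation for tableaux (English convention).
P = [[1, 2, 3]], Q = [[1, 2, 3]]

Insert each entry of the permutation into P by Schensted row insertion, recording in Q the position of each new cell.

Insert 1: appended to row 1. P = [[1]], Q = [[1]].
Insert 2: appended to row 1. P = [[1, 2]], Q = [[1, 2]].
Insert 3: appended to row 1. P = [[1, 2, 3]], Q = [[1, 2, 3]].

So P = [[1, 2, 3]], Q = [[1, 2, 3]].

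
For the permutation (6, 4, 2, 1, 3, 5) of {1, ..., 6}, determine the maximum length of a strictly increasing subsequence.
3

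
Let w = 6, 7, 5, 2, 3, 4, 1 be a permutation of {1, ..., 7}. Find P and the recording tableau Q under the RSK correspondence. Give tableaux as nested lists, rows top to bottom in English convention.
P = [[1, 3, 4], [2, 7], [5], [6]], Q = [[1, 2, 6], [3, 5], [4], [7]]

Insert each entry of the permutation into P by Schensted row insertion, recording in Q the position of each new cell.

After inserting 6: P = [[6]].
After inserting 7: P = [[6, 7]].
After inserting 5: P = [[5, 7], [6]].
After inserting 2: P = [[2, 7], [5], [6]].
After inserting 3: P = [[2, 3], [5, 7], [6]].
After inserting 4: P = [[2, 3, 4], [5, 7], [6]].
After inserting 1: P = [[1, 3, 4], [2, 7], [5], [6]].

So P = [[1, 3, 4], [2, 7], [5], [6]], Q = [[1, 2, 6], [3, 5], [4], [7]].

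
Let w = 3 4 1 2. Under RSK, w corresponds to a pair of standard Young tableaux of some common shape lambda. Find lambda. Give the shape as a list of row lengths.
[2, 2]

RSK row insertion gives P = [[1, 2], [3, 4]], which has shape [2, 2].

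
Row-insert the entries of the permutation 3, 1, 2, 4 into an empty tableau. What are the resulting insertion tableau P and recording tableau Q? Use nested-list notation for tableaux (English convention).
P = [[1, 2, 4], [3]], Q = [[1, 3, 4], [2]]

Insert each entry of the permutation into P by Schensted row insertion, recording in Q the position of each new cell.

Insert 3: appended to row 1. P = [[3]].
Insert 1: 1 bumps 3 from row 1; 3 starts row 2. P = [[1], [3]].
Insert 2: appended to row 1. P = [[1, 2], [3]].
Insert 4: appended to row 1. P = [[1, 2, 4], [3]].

So P = [[1, 2, 4], [3]], Q = [[1, 3, 4], [2]].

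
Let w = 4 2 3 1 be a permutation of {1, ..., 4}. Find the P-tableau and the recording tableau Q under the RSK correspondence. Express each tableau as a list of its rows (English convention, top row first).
P = [[1, 3], [2], [4]], Q = [[1, 3], [2], [4]]

Insert each entry of the permutation into P by Schensted row insertion, recording in Q the position of each new cell.

Insert 4: appended to row 1. P = [[4]].
Insert 2: 2 bumps 4 from row 1; 4 starts row 2. P = [[2], [4]].
Insert 3: appended to row 1. P = [[2, 3], [4]].
Insert 1: 1 bumps 2 from row 1; 2 bumps 4 from row 2; 4 starts row 3. P = [[1, 3], [2], [4]].

So P = [[1, 3], [2], [4]], Q = [[1, 3], [2], [4]].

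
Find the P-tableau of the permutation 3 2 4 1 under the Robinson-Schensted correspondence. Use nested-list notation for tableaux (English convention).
After inserting 3: P = [[3]].
After inserting 2: P = [[2], [3]].
After inserting 4: P = [[2, 4], [3]].
After inserting 1: P = [[1, 4], [2], [3]].

So P = [[1, 4], [2], [3]].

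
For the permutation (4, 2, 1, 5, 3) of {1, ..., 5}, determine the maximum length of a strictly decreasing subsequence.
3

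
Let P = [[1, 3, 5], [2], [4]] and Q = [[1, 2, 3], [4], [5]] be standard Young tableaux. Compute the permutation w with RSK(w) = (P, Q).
2 4 5 3 1

Reverse the RSK construction: for i from n down to 1, find the cell of Q containing i, remove the entry at that cell from P, and reverse-bump it up through P; the value ejected from row 1 is w(i).

Step i=5: Q has 5 at row 3, column 1; remove 4 from row 3 of P and reverse-bump: 4 enters row 2 and ejects 2; 2 enters row 1 and ejects 1. So w(5) = 1. P is now [[2, 3, 5], [4]].
Step i=4: Q has 4 at row 2, column 1; remove 4 from row 2 of P and reverse-bump: 4 enters row 1 and ejects 3. So w(4) = 3. P is now [[2, 4, 5]].
Step i=3: Q has 3 at row 1, column 3; remove that cell from P, ejecting 5. So w(3) = 5. P is now [[2, 4]].
Step i=2: Q has 2 at row 1, column 2; remove that cell from P, ejecting 4. So w(2) = 4. P is now [[2]].
Step i=1: Q has 1 at row 1, column 1; remove that cell from P, ejecting 2. So w(1) = 2. P is now [].

So w = 2 4 5 3 1.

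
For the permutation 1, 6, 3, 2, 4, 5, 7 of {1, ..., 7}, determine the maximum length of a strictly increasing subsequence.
5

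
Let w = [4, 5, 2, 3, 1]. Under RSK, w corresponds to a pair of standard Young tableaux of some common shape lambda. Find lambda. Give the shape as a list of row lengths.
RSK row insertion gives P = [[1, 3], [2, 5], [4]], which has shape [2, 2, 1].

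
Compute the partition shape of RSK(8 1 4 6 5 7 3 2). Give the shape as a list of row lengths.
[4, 1, 1, 1, 1]

Row-insert each entry into an empty tableau.

After inserting 8: P = [[8]].
After inserting 1: P = [[1], [8]].
After inserting 4: P = [[1, 4], [8]].
After inserting 6: P = [[1, 4, 6], [8]].
After inserting 5: P = [[1, 4, 5], [6], [8]].
After inserting 7: P = [[1, 4, 5, 7], [6], [8]].
After inserting 3: P = [[1, 3, 5, 7], [4], [6], [8]].
After inserting 2: P = [[1, 2, 5, 7], [3], [4], [6], [8]].

The final insertion tableau P = [[1, 2, 5, 7], [3], [4], [6], [8]] has shape [4, 1, 1, 1, 1].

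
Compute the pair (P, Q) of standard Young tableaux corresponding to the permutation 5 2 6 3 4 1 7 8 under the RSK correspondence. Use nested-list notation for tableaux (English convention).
P = [[1, 3, 4, 7, 8], [2, 6], [5]], Q = [[1, 3, 5, 7, 8], [2, 4], [6]]

Insert each entry of the permutation into P by Schensted row insertion, recording in Q the position of each new cell.

Insert 5: appended to row 1. P = [[5]].
Insert 2: 2 bumps 5 from row 1; 5 starts row 2. P = [[2], [5]].
Insert 6: appended to row 1. P = [[2, 6], [5]].
Insert 3: 3 bumps 6 from row 1; 6 appends to row 2. P = [[2, 3], [5, 6]].
Insert 4: appended to row 1. P = [[2, 3, 4], [5, 6]].
Insert 1: 1 bumps 2 from row 1; 2 bumps 5 from row 2; 5 starts row 3. P = [[1, 3, 4], [2, 6], [5]].
Insert 7: appended to row 1. P = [[1, 3, 4, 7], [2, 6], [5]].
Insert 8: appended to row 1. P = [[1, 3, 4, 7, 8], [2, 6], [5]].

So P = [[1, 3, 4, 7, 8], [2, 6], [5]], Q = [[1, 3, 5, 7, 8], [2, 4], [6]].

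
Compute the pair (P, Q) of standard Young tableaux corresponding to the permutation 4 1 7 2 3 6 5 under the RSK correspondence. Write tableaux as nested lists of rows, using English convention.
Insert each entry of the permutation into P by Schensted row insertion, recording in Q the position of each new cell.

Insert 4: appended to row 1. P = [[4]].
Insert 1: 1 bumps 4 from row 1; 4 starts row 2. P = [[1], [4]].
Insert 7: appended to row 1. P = [[1, 7], [4]].
Insert 2: 2 bumps 7 from row 1; 7 appends to row 2. P = [[1, 2], [4, 7]].
Insert 3: appended to row 1. P = [[1, 2, 3], [4, 7]].
Insert 6: appended to row 1. P = [[1, 2, 3, 6], [4, 7]].
Insert 5: 5 bumps 6 from row 1; 6 bumps 7 from row 2; 7 starts row 3. P = [[1, 2, 3, 5], [4, 6], [7]].

So P = [[1, 2, 3, 5], [4, 6], [7]], Q = [[1, 3, 5, 6], [2, 4], [7]].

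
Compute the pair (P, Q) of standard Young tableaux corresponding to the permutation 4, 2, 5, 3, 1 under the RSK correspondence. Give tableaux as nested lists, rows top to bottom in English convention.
Insert each entry of the permutation into P by Schensted row insertion, recording in Q the position of each new cell.

Insert 4: appended to row 1. P = [[4]].
Insert 2: 2 bumps 4 from row 1; 4 starts row 2. P = [[2], [4]].
Insert 5: appended to row 1. P = [[2, 5], [4]].
Insert 3: 3 bumps 5 from row 1; 5 appends to row 2. P = [[2, 3], [4, 5]].
Insert 1: 1 bumps 2 from row 1; 2 bumps 4 from row 2; 4 starts row 3. P = [[1, 3], [2, 5], [4]].

So P = [[1, 3], [2, 5], [4]], Q = [[1, 3], [2, 4], [5]].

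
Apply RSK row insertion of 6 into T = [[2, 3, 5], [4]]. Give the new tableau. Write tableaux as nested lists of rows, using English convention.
6 is larger than every entry of row 1, so it is appended to row 1. The new tableau is [[2, 3, 5, 6], [4]].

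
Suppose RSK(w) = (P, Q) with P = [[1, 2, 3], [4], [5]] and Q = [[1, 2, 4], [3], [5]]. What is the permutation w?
1 5 2 4 3

Reverse the RSK construction: for i from n down to 1, find the cell of Q containing i, remove the entry at that cell from P, and reverse-bump it up through P; the value ejected from row 1 is w(i).

Step i=5: Q has 5 at row 3, column 1; remove 5 from row 3 of P and reverse-bump: 5 enters row 2 and ejects 4; 4 enters row 1 and ejects 3. So w(5) = 3. P is now [[1, 2, 4], [5]].
Step i=4: Q has 4 at row 1, column 3; remove that cell from P, ejecting 4. So w(4) = 4. P is now [[1, 2], [5]].
Step i=3: Q has 3 at row 2, column 1; remove 5 from row 2 of P and reverse-bump: 5 enters row 1 and ejects 2. So w(3) = 2. P is now [[1, 5]].
Step i=2: Q has 2 at row 1, column 2; remove that cell from P, ejecting 5. So w(2) = 5. P is now [[1]].
Step i=1: Q has 1 at row 1, column 1; remove that cell from P, ejecting 1. So w(1) = 1. P is now [].

So w = 1 5 2 4 3.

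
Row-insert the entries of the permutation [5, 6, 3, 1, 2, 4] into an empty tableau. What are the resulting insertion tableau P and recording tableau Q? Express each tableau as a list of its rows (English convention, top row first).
Insert each entry of the permutation into P by Schensted row insertion, recording in Q the position of each new cell.

Insert 5: appended to row 1. P = [[5]].
Insert 6: appended to row 1. P = [[5, 6]].
Insert 3: 3 bumps 5 from row 1; 5 starts row 2. P = [[3, 6], [5]].
Insert 1: 1 bumps 3 from row 1; 3 bumps 5 from row 2; 5 starts row 3. P = [[1, 6], [3], [5]].
Insert 2: 2 bumps 6 from row 1; 6 appends to row 2. P = [[1, 2], [3, 6], [5]].
Insert 4: appended to row 1. P = [[1, 2, 4], [3, 6], [5]].

So P = [[1, 2, 4], [3, 6], [5]], Q = [[1, 2, 6], [3, 5], [4]].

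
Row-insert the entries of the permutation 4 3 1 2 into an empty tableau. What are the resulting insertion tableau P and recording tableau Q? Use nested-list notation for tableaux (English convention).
Insert each entry of the permutation into P by Schensted row insertion, recording in Q the position of each new cell.

After inserting 4: P = [[4]].
After inserting 3: P = [[3], [4]].
After inserting 1: P = [[1], [3], [4]].
After inserting 2: P = [[1, 2], [3], [4]].

So P = [[1, 2], [3], [4]], Q = [[1, 4], [2], [3]].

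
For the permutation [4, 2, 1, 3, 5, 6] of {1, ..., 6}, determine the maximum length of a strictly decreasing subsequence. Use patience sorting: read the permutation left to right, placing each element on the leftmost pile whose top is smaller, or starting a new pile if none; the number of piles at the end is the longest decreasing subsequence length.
3

4: new pile. tops = [4]
2: new pile. tops = [4, 2]
1: new pile. tops = [4, 2, 1]
3: onto pile 2 (replacing 2). tops = [4, 3, 1]
5: onto pile 1 (replacing 4). tops = [5, 3, 1]
6: onto pile 1 (replacing 5). tops = [6, 3, 1]

3 piles, so the longest decreasing subsequence has length 3.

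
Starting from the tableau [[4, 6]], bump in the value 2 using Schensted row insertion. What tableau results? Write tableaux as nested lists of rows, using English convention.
In row 1, 2 replaces 4 (the leftmost entry greater than 2); 4 is bumped to row 2. 4 starts a new row 2. The new tableau is [[2, 6], [4]].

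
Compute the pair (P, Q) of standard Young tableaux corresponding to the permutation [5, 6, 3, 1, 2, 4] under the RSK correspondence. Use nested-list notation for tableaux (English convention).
P = [[1, 2, 4], [3, 6], [5]], Q = [[1, 2, 6], [3, 5], [4]]

Insert each entry of the permutation into P by Schensted row insertion, recording in Q the position of each new cell.

After inserting 5: P = [[5]].
After inserting 6: P = [[5, 6]].
After inserting 3: P = [[3, 6], [5]].
After inserting 1: P = [[1, 6], [3], [5]].
After inserting 2: P = [[1, 2], [3, 6], [5]].
After inserting 4: P = [[1, 2, 4], [3, 6], [5]].

So P = [[1, 2, 4], [3, 6], [5]], Q = [[1, 2, 6], [3, 5], [4]].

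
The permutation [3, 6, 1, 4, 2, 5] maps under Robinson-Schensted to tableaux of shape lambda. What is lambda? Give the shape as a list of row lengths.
Row-insert each entry into an empty tableau.

After inserting 3: P = [[3]].
After inserting 6: P = [[3, 6]].
After inserting 1: P = [[1, 6], [3]].
After inserting 4: P = [[1, 4], [3, 6]].
After inserting 2: P = [[1, 2], [3, 4], [6]].
After inserting 5: P = [[1, 2, 5], [3, 4], [6]].

The final insertion tableau P = [[1, 2, 5], [3, 4], [6]] has shape [3, 2, 1].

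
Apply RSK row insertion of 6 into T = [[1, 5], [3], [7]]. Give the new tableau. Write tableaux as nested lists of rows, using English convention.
[[1, 5, 6], [3], [7]]

6 is larger than every entry of row 1, so it is appended to row 1. The new tableau is [[1, 5, 6], [3], [7]].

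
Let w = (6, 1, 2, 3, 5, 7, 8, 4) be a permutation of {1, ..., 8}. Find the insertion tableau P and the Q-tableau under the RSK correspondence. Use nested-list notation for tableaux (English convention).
P = [[1, 2, 3, 4, 7, 8], [5], [6]], Q = [[1, 3, 4, 5, 6, 7], [2], [8]]

Insert each entry of the permutation into P by Schensted row insertion, recording in Q the position of each new cell.

After inserting 6: P = [[6]].
After inserting 1: P = [[1], [6]].
After inserting 2: P = [[1, 2], [6]].
After inserting 3: P = [[1, 2, 3], [6]].
After inserting 5: P = [[1, 2, 3, 5], [6]].
After inserting 7: P = [[1, 2, 3, 5, 7], [6]].
After inserting 8: P = [[1, 2, 3, 5, 7, 8], [6]].
After inserting 4: P = [[1, 2, 3, 4, 7, 8], [5], [6]].

So P = [[1, 2, 3, 4, 7, 8], [5], [6]], Q = [[1, 3, 4, 5, 6, 7], [2], [8]].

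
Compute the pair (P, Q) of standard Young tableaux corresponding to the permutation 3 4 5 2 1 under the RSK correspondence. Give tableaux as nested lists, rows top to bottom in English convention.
P = [[1, 4, 5], [2], [3]], Q = [[1, 2, 3], [4], [5]]

Insert each entry of the permutation into P by Schensted row insertion, recording in Q the position of each new cell.

Insert 3: appended to row 1. P = [[3]].
Insert 4: appended to row 1. P = [[3, 4]].
Insert 5: appended to row 1. P = [[3, 4, 5]].
Insert 2: 2 bumps 3 from row 1; 3 starts row 2. P = [[2, 4, 5], [3]].
Insert 1: 1 bumps 2 from row 1; 2 bumps 3 from row 2; 3 starts row 3. P = [[1, 4, 5], [2], [3]].

So P = [[1, 4, 5], [2], [3]], Q = [[1, 2, 3], [4], [5]].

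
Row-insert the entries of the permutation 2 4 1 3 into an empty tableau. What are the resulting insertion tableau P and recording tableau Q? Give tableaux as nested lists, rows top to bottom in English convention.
P = [[1, 3], [2, 4]], Q = [[1, 2], [3, 4]]

Insert each entry of the permutation into P by Schensted row insertion, recording in Q the position of each new cell.

Insert 2: appended to row 1. P = [[2]].
Insert 4: appended to row 1. P = [[2, 4]].
Insert 1: 1 bumps 2 from row 1; 2 starts row 2. P = [[1, 4], [2]].
Insert 3: 3 bumps 4 from row 1; 4 appends to row 2. P = [[1, 3], [2, 4]].

So P = [[1, 3], [2, 4]], Q = [[1, 2], [3, 4]].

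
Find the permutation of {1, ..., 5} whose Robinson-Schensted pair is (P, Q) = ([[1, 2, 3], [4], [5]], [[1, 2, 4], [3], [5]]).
Reverse the RSK construction: for i from n down to 1, find the cell of Q containing i, remove the entry at that cell from P, and reverse-bump it up through P; the value ejected from row 1 is w(i).

Step i=5: Q has 5 at row 3, column 1; remove 5 from row 3 of P and reverse-bump: 5 enters row 2 and ejects 4; 4 enters row 1 and ejects 3. So w(5) = 3. P is now [[1, 2, 4], [5]].
Step i=4: Q has 4 at row 1, column 3; remove that cell from P, ejecting 4. So w(4) = 4. P is now [[1, 2], [5]].
Step i=3: Q has 3 at row 2, column 1; remove 5 from row 2 of P and reverse-bump: 5 enters row 1 and ejects 2. So w(3) = 2. P is now [[1, 5]].
Step i=2: Q has 2 at row 1, column 2; remove that cell from P, ejecting 5. So w(2) = 5. P is now [[1]].
Step i=1: Q has 1 at row 1, column 1; remove that cell from P, ejecting 1. So w(1) = 1. P is now [].

So w = 1 5 2 4 3.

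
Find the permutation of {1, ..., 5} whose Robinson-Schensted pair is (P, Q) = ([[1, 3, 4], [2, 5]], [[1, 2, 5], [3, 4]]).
2 5 1 3 4

Reverse the RSK construction: for i from n down to 1, find the cell of Q containing i, remove the entry at that cell from P, and reverse-bump it up through P; the value ejected from row 1 is w(i).

Step i=5: Q has 5 at row 1, column 3; remove that cell from P, ejecting 4. So w(5) = 4. P is now [[1, 3], [2, 5]].
Step i=4: Q has 4 at row 2, column 2; remove 5 from row 2 of P and reverse-bump: 5 enters row 1 and ejects 3. So w(4) = 3. P is now [[1, 5], [2]].
Step i=3: Q has 3 at row 2, column 1; remove 2 from row 2 of P and reverse-bump: 2 enters row 1 and ejects 1. So w(3) = 1. P is now [[2, 5]].
Step i=2: Q has 2 at row 1, column 2; remove that cell from P, ejecting 5. So w(2) = 5. P is now [[2]].
Step i=1: Q has 1 at row 1, column 1; remove that cell from P, ejecting 2. So w(1) = 2. P is now [].

So w = 2 5 1 3 4.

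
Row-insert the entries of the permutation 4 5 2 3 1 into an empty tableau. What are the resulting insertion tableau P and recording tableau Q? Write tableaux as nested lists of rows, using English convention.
P = [[1, 3], [2, 5], [4]], Q = [[1, 2], [3, 4], [5]]

Insert each entry of the permutation into P by Schensted row insertion, recording in Q the position of each new cell.

Insert 4: appended to row 1. P = [[4]], Q = [[1]].
Insert 5: appended to row 1. P = [[4, 5]], Q = [[1, 2]].
Insert 2: 2 bumps 4 from row 1; 4 starts row 2. P = [[2, 5], [4]], Q = [[1, 2], [3]].
Insert 3: 3 bumps 5 from row 1; 5 appends to row 2. P = [[2, 3], [4, 5]], Q = [[1, 2], [3, 4]].
Insert 1: 1 bumps 2 from row 1; 2 bumps 4 from row 2; 4 starts row 3. P = [[1, 3], [2, 5], [4]], Q = [[1, 2], [3, 4], [5]].

So P = [[1, 3], [2, 5], [4]], Q = [[1, 2], [3, 4], [5]].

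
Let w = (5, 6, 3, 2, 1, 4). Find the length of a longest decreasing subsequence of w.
4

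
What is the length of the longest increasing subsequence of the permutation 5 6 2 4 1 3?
2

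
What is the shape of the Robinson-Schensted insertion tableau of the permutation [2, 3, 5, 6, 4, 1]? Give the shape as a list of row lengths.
[4, 1, 1]

Row-insert each entry into an empty tableau.

After inserting 2: P = [[2]].
After inserting 3: P = [[2, 3]].
After inserting 5: P = [[2, 3, 5]].
After inserting 6: P = [[2, 3, 5, 6]].
After inserting 4: P = [[2, 3, 4, 6], [5]].
After inserting 1: P = [[1, 3, 4, 6], [2], [5]].

The final insertion tableau P = [[1, 3, 4, 6], [2], [5]] has shape [4, 1, 1].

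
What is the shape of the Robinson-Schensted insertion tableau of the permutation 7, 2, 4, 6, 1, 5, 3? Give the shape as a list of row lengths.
Row-insert each entry into an empty tableau.

After inserting 7: P = [[7]].
After inserting 2: P = [[2], [7]].
After inserting 4: P = [[2, 4], [7]].
After inserting 6: P = [[2, 4, 6], [7]].
After inserting 1: P = [[1, 4, 6], [2], [7]].
After inserting 5: P = [[1, 4, 5], [2, 6], [7]].
After inserting 3: P = [[1, 3, 5], [2, 4], [6], [7]].

The final insertion tableau P = [[1, 3, 5], [2, 4], [6], [7]] has shape [3, 2, 1, 1].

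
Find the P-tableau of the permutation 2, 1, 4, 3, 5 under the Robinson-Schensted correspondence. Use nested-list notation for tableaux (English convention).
P = [[1, 3, 5], [2, 4]]

Insert 2: appended to row 1. P = [[2]].
Insert 1: 1 bumps 2 from row 1; 2 starts row 2. P = [[1], [2]].
Insert 4: appended to row 1. P = [[1, 4], [2]].
Insert 3: 3 bumps 4 from row 1; 4 appends to row 2. P = [[1, 3], [2, 4]].
Insert 5: appended to row 1. P = [[1, 3, 5], [2, 4]].

So P = [[1, 3, 5], [2, 4]].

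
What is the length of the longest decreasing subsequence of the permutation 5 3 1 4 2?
3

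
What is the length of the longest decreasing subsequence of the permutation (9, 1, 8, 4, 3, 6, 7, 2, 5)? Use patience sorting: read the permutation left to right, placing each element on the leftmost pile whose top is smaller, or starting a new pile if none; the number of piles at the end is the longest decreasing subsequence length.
9: new pile. tops = [9]
1: new pile. tops = [9, 1]
8: onto pile 2 (replacing 1). tops = [9, 8]
4: new pile. tops = [9, 8, 4]
3: new pile. tops = [9, 8, 4, 3]
6: onto pile 3 (replacing 4). tops = [9, 8, 6, 3]
7: onto pile 3 (replacing 6). tops = [9, 8, 7, 3]
2: new pile. tops = [9, 8, 7, 3, 2]
5: onto pile 4 (replacing 3). tops = [9, 8, 7, 5, 2]

5 piles, so the longest decreasing subsequence has length 5.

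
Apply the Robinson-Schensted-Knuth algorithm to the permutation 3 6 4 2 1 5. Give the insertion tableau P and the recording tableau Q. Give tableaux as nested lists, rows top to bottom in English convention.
P = [[1, 4, 5], [2], [3], [6]], Q = [[1, 2, 6], [3], [4], [5]]

Insert each entry of the permutation into P by Schensted row insertion, recording in Q the position of each new cell.

Insert 3: appended to row 1. P = [[3]].
Insert 6: appended to row 1. P = [[3, 6]].
Insert 4: 4 bumps 6 from row 1; 6 starts row 2. P = [[3, 4], [6]].
Insert 2: 2 bumps 3 from row 1; 3 bumps 6 from row 2; 6 starts row 3. P = [[2, 4], [3], [6]].
Insert 1: 1 bumps 2 from row 1; 2 bumps 3 from row 2; 3 bumps 6 from row 3; 6 starts row 4. P = [[1, 4], [2], [3], [6]].
Insert 5: appended to row 1. P = [[1, 4, 5], [2], [3], [6]].

So P = [[1, 4, 5], [2], [3], [6]], Q = [[1, 2, 6], [3], [4], [5]].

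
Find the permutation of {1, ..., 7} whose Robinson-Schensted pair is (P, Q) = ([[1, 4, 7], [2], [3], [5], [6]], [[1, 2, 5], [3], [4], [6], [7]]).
3 6 5 4 7 2 1

Reverse the RSK construction: for i from n down to 1, find the cell of Q containing i, remove the entry at that cell from P, and reverse-bump it up through P; the value ejected from row 1 is w(i).

Step i=7: Q has 7 at row 5, column 1; remove 6 from row 5 of P and reverse-bump: 6 enters row 4 and ejects 5; 5 enters row 3 and ejects 3; 3 enters row 2 and ejects 2; 2 enters row 1 and ejects 1. So w(7) = 1. P is now [[2, 4, 7], [3], [5], [6]].
Step i=6: Q has 6 at row 4, column 1; remove 6 from row 4 of P and reverse-bump: 6 enters row 3 and ejects 5; 5 enters row 2 and ejects 3; 3 enters row 1 and ejects 2. So w(6) = 2. P is now [[3, 4, 7], [5], [6]].
Step i=5: Q has 5 at row 1, column 3; remove that cell from P, ejecting 7. So w(5) = 7. P is now [[3, 4], [5], [6]].
Step i=4: Q has 4 at row 3, column 1; remove 6 from row 3 of P and reverse-bump: 6 enters row 2 and ejects 5; 5 enters row 1 and ejects 4. So w(4) = 4. P is now [[3, 5], [6]].
Step i=3: Q has 3 at row 2, column 1; remove 6 from row 2 of P and reverse-bump: 6 enters row 1 and ejects 5. So w(3) = 5. P is now [[3, 6]].
Step i=2: Q has 2 at row 1, column 2; remove that cell from P, ejecting 6. So w(2) = 6. P is now [[3]].
Step i=1: Q has 1 at row 1, column 1; remove that cell from P, ejecting 3. So w(1) = 3. P is now [].

So w = 3 6 5 4 7 2 1.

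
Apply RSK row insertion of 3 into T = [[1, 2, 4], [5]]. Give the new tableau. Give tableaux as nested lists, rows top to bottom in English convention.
[[1, 2, 3], [4], [5]]

In row 1, 3 replaces 4 (the leftmost entry greater than 3); 4 is bumped to row 2. In row 2, 4 replaces 5 (the leftmost entry greater than 4); 5 is bumped to row 3. 5 starts a new row 3. The new tableau is [[1, 2, 3], [4], [5]].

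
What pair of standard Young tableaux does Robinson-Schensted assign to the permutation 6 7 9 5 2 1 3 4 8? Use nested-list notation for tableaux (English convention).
P = [[1, 3, 4, 8], [2, 7, 9], [5], [6]], Q = [[1, 2, 3, 9], [4, 7, 8], [5], [6]]

Insert each entry of the permutation into P by Schensted row insertion, recording in Q the position of each new cell.

Insert 6: appended to row 1. P = [[6]], Q = [[1]].
Insert 7: appended to row 1. P = [[6, 7]], Q = [[1, 2]].
Insert 9: appended to row 1. P = [[6, 7, 9]], Q = [[1, 2, 3]].
Insert 5: 5 bumps 6 from row 1; 6 starts row 2. P = [[5, 7, 9], [6]], Q = [[1, 2, 3], [4]].
Insert 2: 2 bumps 5 from row 1; 5 bumps 6 from row 2; 6 starts row 3. P = [[2, 7, 9], [5], [6]], Q = [[1, 2, 3], [4], [5]].
Insert 1: 1 bumps 2 from row 1; 2 bumps 5 from row 2; 5 bumps 6 from row 3; 6 starts row 4. P = [[1, 7, 9], [2], [5], [6]], Q = [[1, 2, 3], [4], [5], [6]].
Insert 3: 3 bumps 7 from row 1; 7 appends to row 2. P = [[1, 3, 9], [2, 7], [5], [6]], Q = [[1, 2, 3], [4, 7], [5], [6]].
Insert 4: 4 bumps 9 from row 1; 9 appends to row 2. P = [[1, 3, 4], [2, 7, 9], [5], [6]], Q = [[1, 2, 3], [4, 7, 8], [5], [6]].
Insert 8: appended to row 1. P = [[1, 3, 4, 8], [2, 7, 9], [5], [6]], Q = [[1, 2, 3, 9], [4, 7, 8], [5], [6]].

So P = [[1, 3, 4, 8], [2, 7, 9], [5], [6]], Q = [[1, 2, 3, 9], [4, 7, 8], [5], [6]].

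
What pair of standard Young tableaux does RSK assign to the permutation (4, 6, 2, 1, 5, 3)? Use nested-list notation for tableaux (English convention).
P = [[1, 3], [2, 5], [4, 6]], Q = [[1, 2], [3, 5], [4, 6]]

Insert each entry of the permutation into P by Schensted row insertion, recording in Q the position of each new cell.

Insert 4: appended to row 1. P = [[4]], Q = [[1]].
Insert 6: appended to row 1. P = [[4, 6]], Q = [[1, 2]].
Insert 2: 2 bumps 4 from row 1; 4 starts row 2. P = [[2, 6], [4]], Q = [[1, 2], [3]].
Insert 1: 1 bumps 2 from row 1; 2 bumps 4 from row 2; 4 starts row 3. P = [[1, 6], [2], [4]], Q = [[1, 2], [3], [4]].
Insert 5: 5 bumps 6 from row 1; 6 appends to row 2. P = [[1, 5], [2, 6], [4]], Q = [[1, 2], [3, 5], [4]].
Insert 3: 3 bumps 5 from row 1; 5 bumps 6 from row 2; 6 appends to row 3. P = [[1, 3], [2, 5], [4, 6]], Q = [[1, 2], [3, 5], [4, 6]].

So P = [[1, 3], [2, 5], [4, 6]], Q = [[1, 2], [3, 5], [4, 6]].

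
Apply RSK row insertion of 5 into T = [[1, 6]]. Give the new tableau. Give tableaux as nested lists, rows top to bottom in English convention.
In row 1, 5 replaces 6 (the leftmost entry greater than 5); 6 is bumped to row 2. 6 starts a new row 2. The new tableau is [[1, 5], [6]].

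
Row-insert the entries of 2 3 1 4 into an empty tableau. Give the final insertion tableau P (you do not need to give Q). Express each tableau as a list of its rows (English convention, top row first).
Insert 2: appended to row 1. P = [[2]].
Insert 3: appended to row 1. P = [[2, 3]].
Insert 1: 1 bumps 2 from row 1; 2 starts row 2. P = [[1, 3], [2]].
Insert 4: appended to row 1. P = [[1, 3, 4], [2]].

So P = [[1, 3, 4], [2]].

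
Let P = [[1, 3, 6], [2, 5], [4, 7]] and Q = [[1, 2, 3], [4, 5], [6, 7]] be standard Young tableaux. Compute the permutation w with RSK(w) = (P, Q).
Reverse the RSK construction: for i from n down to 1, find the cell of Q containing i, remove the entry at that cell from P, and reverse-bump it up through P; the value ejected from row 1 is w(i).

Step i=7: Q has 7 at row 3, column 2; remove 7 from row 3 of P and reverse-bump: 7 enters row 2 and ejects 5; 5 enters row 1 and ejects 3. So w(7) = 3. P is now [[1, 5, 6], [2, 7], [4]].
Step i=6: Q has 6 at row 3, column 1; remove 4 from row 3 of P and reverse-bump: 4 enters row 2 and ejects 2; 2 enters row 1 and ejects 1. So w(6) = 1. P is now [[2, 5, 6], [4, 7]].
Step i=5: Q has 5 at row 2, column 2; remove 7 from row 2 of P and reverse-bump: 7 enters row 1 and ejects 6. So w(5) = 6. P is now [[2, 5, 7], [4]].
Step i=4: Q has 4 at row 2, column 1; remove 4 from row 2 of P and reverse-bump: 4 enters row 1 and ejects 2. So w(4) = 2. P is now [[4, 5, 7]].
Step i=3: Q has 3 at row 1, column 3; remove that cell from P, ejecting 7. So w(3) = 7. P is now [[4, 5]].
Step i=2: Q has 2 at row 1, column 2; remove that cell from P, ejecting 5. So w(2) = 5. P is now [[4]].
Step i=1: Q has 1 at row 1, column 1; remove that cell from P, ejecting 4. So w(1) = 4. P is now [].

So w = 4 5 7 2 6 1 3.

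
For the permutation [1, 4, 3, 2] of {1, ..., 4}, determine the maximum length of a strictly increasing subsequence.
2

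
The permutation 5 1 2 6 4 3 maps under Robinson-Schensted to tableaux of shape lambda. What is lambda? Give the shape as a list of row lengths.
Row-insert each entry into an empty tableau.

After inserting 5: P = [[5]].
After inserting 1: P = [[1], [5]].
After inserting 2: P = [[1, 2], [5]].
After inserting 6: P = [[1, 2, 6], [5]].
After inserting 4: P = [[1, 2, 4], [5, 6]].
After inserting 3: P = [[1, 2, 3], [4, 6], [5]].

The final insertion tableau P = [[1, 2, 3], [4, 6], [5]] has shape [3, 2, 1].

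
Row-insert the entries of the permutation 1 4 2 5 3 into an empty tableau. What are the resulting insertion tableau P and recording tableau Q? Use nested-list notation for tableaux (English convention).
P = [[1, 2, 3], [4, 5]], Q = [[1, 2, 4], [3, 5]]

Insert each entry of the permutation into P by Schensted row insertion, recording in Q the position of each new cell.

After inserting 1: P = [[1]].
After inserting 4: P = [[1, 4]].
After inserting 2: P = [[1, 2], [4]].
After inserting 5: P = [[1, 2, 5], [4]].
After inserting 3: P = [[1, 2, 3], [4, 5]].

So P = [[1, 2, 3], [4, 5]], Q = [[1, 2, 4], [3, 5]].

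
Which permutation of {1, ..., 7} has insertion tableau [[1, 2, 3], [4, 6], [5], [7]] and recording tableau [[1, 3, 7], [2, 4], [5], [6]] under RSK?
Reverse the RSK construction: for i from n down to 1, find the cell of Q containing i, remove the entry at that cell from P, and reverse-bump it up through P; the value ejected from row 1 is w(i).

Step i=7: Q has 7 at row 1, column 3; remove that cell from P, ejecting 3. So w(7) = 3. P is now [[1, 2], [4, 6], [5], [7]].
Step i=6: Q has 6 at row 4, column 1; remove 7 from row 4 of P and reverse-bump: 7 enters row 3 and ejects 5; 5 enters row 2 and ejects 4; 4 enters row 1 and ejects 2. So w(6) = 2. P is now [[1, 4], [5, 6], [7]].
Step i=5: Q has 5 at row 3, column 1; remove 7 from row 3 of P and reverse-bump: 7 enters row 2 and ejects 6; 6 enters row 1 and ejects 4. So w(5) = 4. P is now [[1, 6], [5, 7]].
Step i=4: Q has 4 at row 2, column 2; remove 7 from row 2 of P and reverse-bump: 7 enters row 1 and ejects 6. So w(4) = 6. P is now [[1, 7], [5]].
Step i=3: Q has 3 at row 1, column 2; remove that cell from P, ejecting 7. So w(3) = 7. P is now [[1], [5]].
Step i=2: Q has 2 at row 2, column 1; remove 5 from row 2 of P and reverse-bump: 5 enters row 1 and ejects 1. So w(2) = 1. P is now [[5]].
Step i=1: Q has 1 at row 1, column 1; remove that cell from P, ejecting 5. So w(1) = 5. P is now [].

So w = 5 1 7 6 4 2 3.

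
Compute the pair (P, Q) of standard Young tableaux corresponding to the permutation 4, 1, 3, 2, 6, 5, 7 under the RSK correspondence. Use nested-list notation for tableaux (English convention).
Insert each entry of the permutation into P by Schensted row insertion, recording in Q the position of each new cell.

Insert 4: appended to row 1. P = [[4]].
Insert 1: 1 bumps 4 from row 1; 4 starts row 2. P = [[1], [4]].
Insert 3: appended to row 1. P = [[1, 3], [4]].
Insert 2: 2 bumps 3 from row 1; 3 bumps 4 from row 2; 4 starts row 3. P = [[1, 2], [3], [4]].
Insert 6: appended to row 1. P = [[1, 2, 6], [3], [4]].
Insert 5: 5 bumps 6 from row 1; 6 appends to row 2. P = [[1, 2, 5], [3, 6], [4]].
Insert 7: appended to row 1. P = [[1, 2, 5, 7], [3, 6], [4]].

So P = [[1, 2, 5, 7], [3, 6], [4]], Q = [[1, 3, 5, 7], [2, 6], [4]].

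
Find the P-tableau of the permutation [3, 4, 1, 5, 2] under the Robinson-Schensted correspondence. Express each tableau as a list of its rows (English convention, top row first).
After inserting 3: P = [[3]].
After inserting 4: P = [[3, 4]].
After inserting 1: P = [[1, 4], [3]].
After inserting 5: P = [[1, 4, 5], [3]].
After inserting 2: P = [[1, 2, 5], [3, 4]].

So P = [[1, 2, 5], [3, 4]].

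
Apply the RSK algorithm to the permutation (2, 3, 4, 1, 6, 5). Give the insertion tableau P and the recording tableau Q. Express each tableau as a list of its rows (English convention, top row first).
P = [[1, 3, 4, 5], [2, 6]], Q = [[1, 2, 3, 5], [4, 6]]

Insert each entry of the permutation into P by Schensted row insertion, recording in Q the position of each new cell.

Insert 2: appended to row 1. P = [[2]].
Insert 3: appended to row 1. P = [[2, 3]].
Insert 4: appended to row 1. P = [[2, 3, 4]].
Insert 1: 1 bumps 2 from row 1; 2 starts row 2. P = [[1, 3, 4], [2]].
Insert 6: appended to row 1. P = [[1, 3, 4, 6], [2]].
Insert 5: 5 bumps 6 from row 1; 6 appends to row 2. P = [[1, 3, 4, 5], [2, 6]].

So P = [[1, 3, 4, 5], [2, 6]], Q = [[1, 2, 3, 5], [4, 6]].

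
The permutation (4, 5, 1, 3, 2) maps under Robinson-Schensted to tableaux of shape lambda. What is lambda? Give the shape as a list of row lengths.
Row-insert each entry into an empty tableau.

After inserting 4: P = [[4]].
After inserting 5: P = [[4, 5]].
After inserting 1: P = [[1, 5], [4]].
After inserting 3: P = [[1, 3], [4, 5]].
After inserting 2: P = [[1, 2], [3, 5], [4]].

The final insertion tableau P = [[1, 2], [3, 5], [4]] has shape [2, 2, 1].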